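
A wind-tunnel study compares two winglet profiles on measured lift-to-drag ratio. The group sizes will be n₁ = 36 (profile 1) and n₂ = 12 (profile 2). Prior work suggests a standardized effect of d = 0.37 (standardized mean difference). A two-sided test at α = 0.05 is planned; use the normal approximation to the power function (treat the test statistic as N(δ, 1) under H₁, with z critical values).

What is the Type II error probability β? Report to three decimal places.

β ≈ 0.801

Noncentrality parameter: δ = d / √(1/n₁ + 1/n₂) = 0.37 / √(1/36 + 1/12) = 1.1100
Critical value for a two-sided test at α = 0.05: z_{α/2} = 1.960.
Power = Φ(δ − 1.960) + Φ(−δ − 1.960) = Φ(-0.850) + Φ(-3.070) = 0.1977 + 0.0011 = 0.1987.
Type II error: β = 1 − power = 1 − 0.1987 = 0.8013.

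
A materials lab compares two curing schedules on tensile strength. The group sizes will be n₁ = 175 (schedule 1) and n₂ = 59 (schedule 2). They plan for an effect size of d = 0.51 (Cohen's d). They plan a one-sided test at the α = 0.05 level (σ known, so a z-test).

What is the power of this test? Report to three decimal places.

Noncentrality parameter: δ = d / √(1/n₁ + 1/n₂) = 0.51 / √(1/175 + 1/59) = 3.3877
Critical value for a one-sided test at α = 0.05: z_α = 1.645.
Power = P(Z > 1.645 − δ) = Φ(1.743) = 0.9593.

Power ≈ 0.959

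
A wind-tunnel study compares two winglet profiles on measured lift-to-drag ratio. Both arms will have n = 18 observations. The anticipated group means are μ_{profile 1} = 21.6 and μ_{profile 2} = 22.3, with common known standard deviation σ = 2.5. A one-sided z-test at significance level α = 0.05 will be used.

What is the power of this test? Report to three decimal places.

Standardized effect: d = |μ_{profile 1} − μ_{profile 2}| / σ = |21.6 − 22.3| / 2.5 = 0.2800
Noncentrality parameter: δ = d·√(n/2) = 0.2800 × √(18/2) = 0.8400
Critical value for a one-sided test at α = 0.05: z_α = 1.645.
Power = Φ(δ − 1.645) = Φ(-0.805) = 0.2105.

Power ≈ 0.210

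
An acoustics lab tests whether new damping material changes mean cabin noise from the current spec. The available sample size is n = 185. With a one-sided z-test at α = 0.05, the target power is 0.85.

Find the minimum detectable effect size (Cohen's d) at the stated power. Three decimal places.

d ≈ 0.197

Need Φ(δ − 1.645) = 0.85, so δ = 1.645 + 1.036 = 2.681.
δ = d·√n ⇒ d = δ/√n = 2.681/√185 = 0.1971.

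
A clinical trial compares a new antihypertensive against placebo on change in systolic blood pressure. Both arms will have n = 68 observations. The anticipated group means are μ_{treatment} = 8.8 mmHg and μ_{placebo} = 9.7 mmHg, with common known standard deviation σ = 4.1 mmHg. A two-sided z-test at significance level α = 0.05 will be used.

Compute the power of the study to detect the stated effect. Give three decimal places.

Power ≈ 0.249

Standardized effect: d = |μ_{treatment} − μ_{placebo}| / σ = |8.8 − 9.7| / 4.1 = 0.2195
Noncentrality parameter: δ = d·√(n/2) = 0.2195 × √(68/2) = 1.2800
Two-sided α = 0.05 → critical value z_{0.025} = 1.960.
Power = Φ(δ − 1.960) + Φ(−δ − 1.960) = Φ(-0.680) + Φ(-3.240) = 0.2483 + 0.0006 = 0.2489.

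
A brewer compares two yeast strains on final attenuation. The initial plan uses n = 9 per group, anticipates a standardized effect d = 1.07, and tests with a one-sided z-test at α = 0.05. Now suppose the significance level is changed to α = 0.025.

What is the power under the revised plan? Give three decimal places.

δ = d·√(n/2) = 1.07 × √(9/2) = 2.2698 (unchanged). New critical value: z_{0.025} = 1.960.
Revised power = P(Z > 1.960 − δ) = Φ(0.310) = 0.6217.

Power ≈ 0.622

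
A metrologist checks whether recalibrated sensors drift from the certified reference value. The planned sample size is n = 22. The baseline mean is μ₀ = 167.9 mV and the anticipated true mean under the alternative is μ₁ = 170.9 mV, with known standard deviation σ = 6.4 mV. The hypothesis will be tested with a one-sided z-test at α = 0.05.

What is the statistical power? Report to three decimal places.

Power ≈ 0.710

Standardized effect: d = |μ₁ − μ₀| / σ = |170.9 − 167.9| / 6.4 = 0.4688
Noncentrality parameter: δ = d·√n = 0.4688 × √22 = 2.1986
One-sided α = 0.05 → critical value z_{0.05} = 1.645.
Power = Φ(δ − 1.645) = Φ(0.554) = 0.7101.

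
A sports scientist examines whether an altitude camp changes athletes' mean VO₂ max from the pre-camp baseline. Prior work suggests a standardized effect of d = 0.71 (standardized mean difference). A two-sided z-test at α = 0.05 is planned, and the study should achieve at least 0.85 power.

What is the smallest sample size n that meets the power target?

n = 18

For power 0.85 need Φ(δ − z_{0.025}) = 0.85, so δ = z_{0.025} + z_{0.15} = 1.960 + 1.036 = 2.996.
(The Φ(−δ − z_{α/2}) term is vanishingly small for δ > 0 and is dropped in the standard sample-size formula.)
δ = d·√n ⇒ n = (δ/d)² = (2.996 / 0.71)² = 17.81.
Rounding up, n = 18.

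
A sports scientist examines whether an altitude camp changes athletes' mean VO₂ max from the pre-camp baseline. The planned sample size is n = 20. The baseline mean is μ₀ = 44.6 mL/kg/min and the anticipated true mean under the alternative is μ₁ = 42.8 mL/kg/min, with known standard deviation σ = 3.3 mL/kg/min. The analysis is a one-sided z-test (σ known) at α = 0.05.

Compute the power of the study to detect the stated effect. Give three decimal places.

Power ≈ 0.787

Standardized effect: d = |μ₁ − μ₀| / σ = |42.8 − 44.6| / 3.3 = 0.5455
Noncentrality parameter: λ = d·√n = 0.5455 × √20 = 2.4393
Critical value for a one-sided test at α = 0.05: z_α = 1.645.
Power = Φ(λ − 1.645) = Φ(0.794) = 0.7865.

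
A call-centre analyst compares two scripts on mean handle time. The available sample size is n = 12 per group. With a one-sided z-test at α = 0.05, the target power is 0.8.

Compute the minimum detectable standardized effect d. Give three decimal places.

d ≈ 1.015

Required noncentrality: δ = z_{0.05} + z_{0.20} = 1.645 + 0.842 = 2.486.
δ = d·√(n/2) ⇒ d = δ/√(n/2) = 2.486/√(12/2) = 1.0151.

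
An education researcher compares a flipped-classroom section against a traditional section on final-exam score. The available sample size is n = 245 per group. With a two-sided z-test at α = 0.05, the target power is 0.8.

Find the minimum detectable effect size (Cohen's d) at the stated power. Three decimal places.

Need Φ(δ − 1.960) = 0.8, so δ = 1.960 + 0.842 = 2.802.
(The second rejection-region term Φ(−δ − z_{α/2}) is negligible and dropped.)
δ = d·√(n/2) ⇒ d = δ/√(n/2) = 2.802/√(245/2) = 0.2531.

d ≈ 0.253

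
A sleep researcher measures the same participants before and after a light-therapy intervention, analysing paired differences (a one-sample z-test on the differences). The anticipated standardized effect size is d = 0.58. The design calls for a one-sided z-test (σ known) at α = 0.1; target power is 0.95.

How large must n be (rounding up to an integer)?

n = 26

For power 0.95 need Φ(δ − z_{0.1}) = 0.95, so δ = z_{0.1} + z_{0.05} = 1.282 + 1.645 = 2.926.
δ = d·√n ⇒ n = (δ/d)² = (2.926 / 0.58)² = 25.46.
Rounding up, n = 26.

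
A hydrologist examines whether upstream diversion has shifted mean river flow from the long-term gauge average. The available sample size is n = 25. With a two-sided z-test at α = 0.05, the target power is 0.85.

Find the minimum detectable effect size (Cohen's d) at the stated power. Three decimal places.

d ≈ 0.599

Need Φ(δ − 1.960) = 0.85, so δ = 1.960 + 1.036 = 2.996.
(Lower-tail contribution to power is negligible for δ > 0.)
δ = d·√n ⇒ d = δ/√n = 2.996/√25 = 0.5993.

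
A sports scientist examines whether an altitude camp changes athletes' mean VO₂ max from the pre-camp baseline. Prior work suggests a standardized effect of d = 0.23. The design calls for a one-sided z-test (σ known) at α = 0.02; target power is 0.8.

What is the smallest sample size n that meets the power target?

n = 159

For power 0.8 need Φ(δ − z_{0.02}) = 0.8, so δ = z_{0.02} + z_{0.20} = 2.054 + 0.842 = 2.895.
δ = d·√n ⇒ n = (δ/d)² = (2.895 / 0.23)² = 158.47.
Rounding up, n = 159.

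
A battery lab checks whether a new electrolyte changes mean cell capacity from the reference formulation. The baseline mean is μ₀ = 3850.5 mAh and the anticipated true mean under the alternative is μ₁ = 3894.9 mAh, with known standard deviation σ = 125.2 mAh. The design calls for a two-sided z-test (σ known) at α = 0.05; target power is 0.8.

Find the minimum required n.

Standardized effect: d = |μ₁ − μ₀| / σ = |3894.9 − 3850.5| / 125.2 = 0.3546
Set Φ(δ − 1.960) = 0.8; then δ − 1.960 = Φ⁻¹(0.8) = 0.842, giving δ = 2.802.
(The Φ(−δ − z_{α/2}) term is vanishingly small for δ > 0 and is dropped in the standard sample-size formula.)
δ = d·√n ⇒ n = (δ/d)² = (2.802 / 0.3546)² = 62.41.
Rounding up, n = 63.

n = 63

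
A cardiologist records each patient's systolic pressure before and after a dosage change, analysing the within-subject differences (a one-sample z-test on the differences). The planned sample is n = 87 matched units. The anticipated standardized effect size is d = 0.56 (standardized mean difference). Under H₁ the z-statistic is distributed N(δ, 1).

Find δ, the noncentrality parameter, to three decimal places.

δ = d·√n = 0.56 × √87 = 5.2233

δ ≈ 5.223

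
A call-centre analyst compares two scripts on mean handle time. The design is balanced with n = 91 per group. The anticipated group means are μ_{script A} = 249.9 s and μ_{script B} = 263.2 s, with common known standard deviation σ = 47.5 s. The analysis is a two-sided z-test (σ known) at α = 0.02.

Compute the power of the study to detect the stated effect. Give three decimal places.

Power ≈ 0.331

Standardized effect: d = |μ_{script A} − μ_{script B}| / σ = |249.9 − 263.2| / 47.5 = 0.2800
Noncentrality parameter: δ = d·√(n/2) = 0.2800 × √(91/2) = 1.8887
Two-sided α = 0.02 → critical value z_{0.01} = 2.326.
Power = Φ(δ − 2.326) + Φ(−δ − 2.326) = Φ(-0.438) + Φ(-4.215) = 0.3308 + 0.0000 = 0.3308.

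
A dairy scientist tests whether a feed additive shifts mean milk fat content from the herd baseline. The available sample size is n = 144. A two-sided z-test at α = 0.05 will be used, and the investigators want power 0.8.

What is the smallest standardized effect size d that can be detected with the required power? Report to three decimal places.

d ≈ 0.233

Required noncentrality: δ = z_{0.025} + z_{0.20} = 1.960 + 0.842 = 2.802.
(Lower-tail contribution to power is negligible for δ > 0.)
δ = d·√n ⇒ d = δ/√n = 2.802/√144 = 0.2335.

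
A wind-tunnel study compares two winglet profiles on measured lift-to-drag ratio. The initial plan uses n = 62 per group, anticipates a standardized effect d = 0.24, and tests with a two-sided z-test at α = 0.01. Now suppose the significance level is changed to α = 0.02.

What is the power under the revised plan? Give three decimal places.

Power ≈ 0.161

δ = d·√(n/2) = 0.24 × √(62/2) = 1.3363 (unchanged). New critical value: z_{0.01} = 2.326.
Revised power = Φ(δ − 2.326) + Φ(−δ − 2.326) = Φ(-0.990) + Φ(-3.663) = 0.1611 + 0.0001 = 0.1612.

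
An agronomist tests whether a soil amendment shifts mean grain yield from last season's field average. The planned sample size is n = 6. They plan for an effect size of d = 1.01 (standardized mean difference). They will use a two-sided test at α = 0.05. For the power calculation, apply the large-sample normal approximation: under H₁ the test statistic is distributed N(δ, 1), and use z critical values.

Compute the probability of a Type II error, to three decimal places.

β ≈ 0.304

Noncentrality parameter: δ = d·√n = 1.01 × √6 = 2.4740
Two-sided α = 0.05 → critical value z_{0.025} = 1.960.
Power = Φ(δ − 1.960) + Φ(−δ − 1.960) = Φ(0.514) + Φ(-4.434) = 0.6964 + 0.0000 = 0.6964.
Type II error: β = 1 − power = 1 − 0.6964 = 0.3036.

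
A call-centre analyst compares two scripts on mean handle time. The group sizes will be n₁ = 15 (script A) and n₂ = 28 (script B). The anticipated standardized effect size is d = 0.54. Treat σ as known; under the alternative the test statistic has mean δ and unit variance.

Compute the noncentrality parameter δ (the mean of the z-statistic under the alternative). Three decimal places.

δ ≈ 1.688

δ = d / √(1/n₁ + 1/n₂) = 0.54 / √(1/15 + 1/28) = 1.6877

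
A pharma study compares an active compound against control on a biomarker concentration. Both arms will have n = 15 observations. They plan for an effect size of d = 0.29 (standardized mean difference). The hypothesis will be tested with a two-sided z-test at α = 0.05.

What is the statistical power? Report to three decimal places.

Noncentrality parameter: δ = d·√(n/2) = 0.29 × √(15/2) = 0.7942
Critical value for a two-sided test at α = 0.05: z_{α/2} = 1.960.
Power = Φ(δ − 1.960) + Φ(−δ − 1.960) = Φ(-1.166) + Φ(-2.754) = 0.1219 + 0.0029 = 0.1248.

Power ≈ 0.125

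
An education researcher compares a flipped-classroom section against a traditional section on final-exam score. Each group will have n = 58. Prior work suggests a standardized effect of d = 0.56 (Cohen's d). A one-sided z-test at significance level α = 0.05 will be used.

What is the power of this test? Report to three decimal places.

Noncentrality parameter: δ = d·√(n/2) = 0.56 × √(58/2) = 3.0157
One-sided α = 0.05 → critical value z_{0.05} = 1.645.
Power = Φ(δ − 1.645) = Φ(1.371) = 0.9148.

Power ≈ 0.915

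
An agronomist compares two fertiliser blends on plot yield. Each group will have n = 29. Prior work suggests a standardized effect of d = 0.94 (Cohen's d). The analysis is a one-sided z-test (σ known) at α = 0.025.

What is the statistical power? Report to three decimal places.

Power ≈ 0.947

Noncentrality parameter: δ = d·√(n/2) = 0.94 × √(29/2) = 3.5794
One-sided α = 0.025 → critical value z_{0.025} = 1.960.
Power = P(Z > 1.960 − δ) = Φ(1.619) = 0.9473.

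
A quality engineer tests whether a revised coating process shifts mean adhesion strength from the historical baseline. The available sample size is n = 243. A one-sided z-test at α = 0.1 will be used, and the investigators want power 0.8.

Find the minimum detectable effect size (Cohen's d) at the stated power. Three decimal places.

d ≈ 0.136

Need Φ(δ − 1.282) = 0.8, so δ = 1.282 + 0.842 = 2.123.
δ = d·√n ⇒ d = δ/√n = 2.123/√243 = 0.1362.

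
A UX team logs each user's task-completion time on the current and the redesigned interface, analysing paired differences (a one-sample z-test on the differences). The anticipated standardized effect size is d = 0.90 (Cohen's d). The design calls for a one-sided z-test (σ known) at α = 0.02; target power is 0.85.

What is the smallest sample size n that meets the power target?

n = 12

Set Φ(δ − 2.054) = 0.85; then δ − 2.054 = Φ⁻¹(0.85) = 1.036, giving δ = 3.090.
δ = d·√n ⇒ n = (δ/d)² = (3.090 / 0.90)² = 11.79.
Rounding up, n = 12.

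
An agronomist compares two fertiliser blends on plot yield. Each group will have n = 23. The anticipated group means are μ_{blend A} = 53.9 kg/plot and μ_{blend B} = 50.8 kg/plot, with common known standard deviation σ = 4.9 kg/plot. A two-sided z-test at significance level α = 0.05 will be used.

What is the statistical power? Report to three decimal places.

Power ≈ 0.574

Standardized effect: d = |μ_{blend A} − μ_{blend B}| / σ = |53.9 − 50.8| / 4.9 = 0.6327
Noncentrality parameter: δ = d·√(n/2) = 0.6327 × √(23/2) = 2.1454
Two-sided α = 0.05 → critical value z_{0.025} = 1.960.
Power = Φ(δ − 1.960) + Φ(−δ − 1.960) = Φ(0.185) + Φ(-4.105) = 0.5736 + 0.0000 = 0.5736.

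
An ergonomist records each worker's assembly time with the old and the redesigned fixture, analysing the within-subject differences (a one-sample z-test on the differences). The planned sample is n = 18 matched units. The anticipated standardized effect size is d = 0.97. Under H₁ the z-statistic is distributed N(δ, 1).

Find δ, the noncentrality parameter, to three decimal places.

δ ≈ 4.115

δ = d·√n = 0.97 × √18 = 4.1154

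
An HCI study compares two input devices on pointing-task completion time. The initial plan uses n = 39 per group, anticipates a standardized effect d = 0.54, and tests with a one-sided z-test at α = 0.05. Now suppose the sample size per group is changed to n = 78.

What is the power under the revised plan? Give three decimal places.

Power ≈ 0.958

With n = 78 per group: δ = d·√(n/2) = 0.54 × √(78/2) = 3.3723. Critical value z_{0.05} = 1.645.
Revised power = Φ(δ − 1.645) = Φ(1.727) = 0.9580.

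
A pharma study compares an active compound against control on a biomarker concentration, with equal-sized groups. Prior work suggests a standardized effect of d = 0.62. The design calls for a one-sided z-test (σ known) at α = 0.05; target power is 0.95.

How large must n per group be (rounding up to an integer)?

n = 57 per group

For power 0.95 need Φ(δ − z_{0.05}) = 0.95, so δ = z_{0.05} + z_{0.05} = 1.645 + 1.645 = 3.290.
δ = d·√(n/2) ⇒ n = 2(δ/d)² = 2 × (3.290 / 0.62)² = 56.31.
Round up to the next whole unit.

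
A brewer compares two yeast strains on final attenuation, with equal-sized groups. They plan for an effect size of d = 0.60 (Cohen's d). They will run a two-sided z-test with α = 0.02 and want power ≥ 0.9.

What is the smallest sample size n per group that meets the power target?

n = 73 per group

For power 0.9 need Φ(δ − z_{0.01}) = 0.9, so δ = z_{0.01} + z_{0.10} = 2.326 + 1.282 = 3.608.
(The Φ(−δ − z_{α/2}) term is vanishingly small for δ > 0 and is dropped in the standard sample-size formula.)
δ = d·√(n/2) ⇒ n = 2(δ/d)² = 2 × (3.608 / 0.60)² = 72.32.
Rounding up, n = 73 per group.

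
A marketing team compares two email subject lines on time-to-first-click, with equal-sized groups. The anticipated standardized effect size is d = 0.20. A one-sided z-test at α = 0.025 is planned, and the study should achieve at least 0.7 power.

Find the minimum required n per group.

Set Φ(δ − 1.960) = 0.7; then δ − 1.960 = Φ⁻¹(0.7) = 0.524, giving δ = 2.484.
δ = d·√(n/2) ⇒ n = 2(δ/d)² = 2 × (2.484 / 0.20)² = 308.60.
Round up to the next whole unit.

n = 309 per group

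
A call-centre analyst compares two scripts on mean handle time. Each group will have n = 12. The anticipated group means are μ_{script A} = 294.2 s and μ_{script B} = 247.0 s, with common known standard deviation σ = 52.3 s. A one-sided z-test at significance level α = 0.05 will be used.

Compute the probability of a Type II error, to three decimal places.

β ≈ 0.286

Standardized effect: d = |μ_{script A} − μ_{script B}| / σ = |294.2 − 247.0| / 52.3 = 0.9025
Noncentrality parameter: δ = d·√(n/2) = 0.9025 × √(12/2) = 2.2106
One-sided α = 0.05 → critical value z_{0.05} = 1.645.
Power = P(Z > 1.645 − δ) = Φ(0.566) = 0.7142.
Type II error: β = 1 − power = 1 − 0.7142 = 0.2858.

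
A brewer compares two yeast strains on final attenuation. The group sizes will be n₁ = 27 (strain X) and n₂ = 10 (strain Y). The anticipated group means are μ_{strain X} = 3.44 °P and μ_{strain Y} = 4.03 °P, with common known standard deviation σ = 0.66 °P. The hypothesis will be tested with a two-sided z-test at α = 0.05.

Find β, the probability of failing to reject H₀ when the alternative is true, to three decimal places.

β ≈ 0.325

Standardized effect: d = |μ_{strain X} − μ_{strain Y}| / σ = |3.44 − 4.03| / 0.66 = 0.8939
Noncentrality parameter: δ = d / √(1/n₁ + 1/n₂) = 0.8939 / √(1/27 + 1/10) = 2.4148
Critical value for a two-sided test at α = 0.05: z_{α/2} = 1.960.
Power = Φ(δ − 1.960) + Φ(−δ − 1.960) = Φ(0.455) + Φ(-4.375) = 0.6754 + 0.0000 = 0.6754.
Type II error: β = 1 − power = 1 − 0.6754 = 0.3246.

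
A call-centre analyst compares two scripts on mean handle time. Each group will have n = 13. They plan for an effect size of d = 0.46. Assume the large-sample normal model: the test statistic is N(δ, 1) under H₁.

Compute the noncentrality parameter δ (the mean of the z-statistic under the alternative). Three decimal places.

δ ≈ 1.173

The noncentrality parameter scales effect size by the design's sample-size factor: δ = d·√(n/2) = 0.46 × √(13/2) = 1.1728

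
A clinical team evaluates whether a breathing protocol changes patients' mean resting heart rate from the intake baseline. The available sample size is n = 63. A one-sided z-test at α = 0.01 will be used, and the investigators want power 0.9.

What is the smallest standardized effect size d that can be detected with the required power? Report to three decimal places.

d ≈ 0.455

Need Φ(δ − 2.326) = 0.9, so δ = 2.326 + 1.282 = 3.608.
δ = d·√n ⇒ d = δ/√n = 3.608/√63 = 0.4546.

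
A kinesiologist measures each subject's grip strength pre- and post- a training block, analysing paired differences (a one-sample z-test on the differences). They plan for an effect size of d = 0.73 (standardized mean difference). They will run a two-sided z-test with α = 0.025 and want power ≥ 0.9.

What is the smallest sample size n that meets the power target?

Set Φ(δ − 2.241) = 0.9; then δ − 2.241 = Φ⁻¹(0.9) = 1.282, giving δ = 3.523.
(The Φ(−δ − z_{α/2}) term is vanishingly small for δ > 0 and is dropped in the standard sample-size formula.)
δ = d·√n ⇒ n = (δ/d)² = (3.523 / 0.73)² = 23.29.
Round up to the next whole unit.

n = 24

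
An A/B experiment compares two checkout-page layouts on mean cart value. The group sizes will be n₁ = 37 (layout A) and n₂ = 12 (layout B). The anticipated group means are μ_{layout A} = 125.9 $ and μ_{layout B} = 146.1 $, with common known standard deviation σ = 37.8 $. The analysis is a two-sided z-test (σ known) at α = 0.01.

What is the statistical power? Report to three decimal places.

Standardized effect: d = |μ_{layout A} − μ_{layout B}| / σ = |125.9 − 146.1| / 37.8 = 0.5344
Noncentrality parameter: δ = d / √(1/n₁ + 1/n₂) = 0.5344 / √(1/37 + 1/12) = 1.6086
Critical value for a two-sided test at α = 0.01: z_{α/2} = 2.576.
Power = Φ(δ − 2.576) + Φ(−δ − 2.576) = Φ(-0.967) + Φ(-4.184) = 0.1667 + 0.0000 = 0.1667.

Power ≈ 0.167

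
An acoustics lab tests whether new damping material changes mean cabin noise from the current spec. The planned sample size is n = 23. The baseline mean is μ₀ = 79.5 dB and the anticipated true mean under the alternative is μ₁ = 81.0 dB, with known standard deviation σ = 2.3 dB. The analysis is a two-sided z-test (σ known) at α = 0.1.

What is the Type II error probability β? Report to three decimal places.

β ≈ 0.069

Standardized effect: d = |μ₁ − μ₀| / σ = |81.0 − 79.5| / 2.3 = 0.6522
Noncentrality parameter: δ = d·√n = 0.6522 × √23 = 3.1277
Two-sided α = 0.1 → critical value z_{0.05} = 1.645.
Power = Φ(δ − 1.645) + Φ(−δ − 1.645) = Φ(1.483) + Φ(-4.773) = 0.9309 + 0.0000 = 0.9309.
Type II error: β = 1 − power = 1 − 0.9309 = 0.0691.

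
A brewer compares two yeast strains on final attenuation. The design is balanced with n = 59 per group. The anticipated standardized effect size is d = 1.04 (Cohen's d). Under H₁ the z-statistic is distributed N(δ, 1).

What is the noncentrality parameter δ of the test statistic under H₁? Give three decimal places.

δ ≈ 5.649

δ = d·√(n/2) = 1.04 × √(59/2) = 5.6486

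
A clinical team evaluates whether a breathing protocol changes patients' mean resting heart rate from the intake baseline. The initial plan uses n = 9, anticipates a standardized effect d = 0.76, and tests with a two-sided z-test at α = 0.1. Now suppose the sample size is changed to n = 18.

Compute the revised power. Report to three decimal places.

Power ≈ 0.943

With n = 18: δ = d·√n = 0.76 × √18 = 3.2244. Critical value z_{0.05} = 1.645.
Revised power = Φ(δ − 1.645) + Φ(−δ − 1.645) = Φ(1.580) + Φ(-4.869) = 0.9429 + 0.0000 = 0.9429.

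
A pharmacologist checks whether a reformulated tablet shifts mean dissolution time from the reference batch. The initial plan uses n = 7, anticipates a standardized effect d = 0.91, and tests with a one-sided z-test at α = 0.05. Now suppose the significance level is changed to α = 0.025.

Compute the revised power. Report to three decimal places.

Power ≈ 0.673

δ = d·√n = 0.91 × √7 = 2.4076 (unchanged). New critical value: z_{0.025} = 1.960.
Revised power = P(Z > 1.960 − δ) = Φ(0.448) = 0.6728.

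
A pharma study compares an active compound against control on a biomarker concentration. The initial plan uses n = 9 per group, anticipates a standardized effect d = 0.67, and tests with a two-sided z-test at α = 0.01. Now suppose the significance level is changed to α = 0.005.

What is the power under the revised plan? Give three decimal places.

Power ≈ 0.083

δ = d·√(n/2) = 0.67 × √(9/2) = 1.4213 (unchanged). New critical value: z_{0.0025} = 2.807.
Revised power = Φ(δ − 2.807) + Φ(−δ − 2.807) = Φ(-1.386) + Φ(-4.228) = 0.0829 + 0.0000 = 0.0829.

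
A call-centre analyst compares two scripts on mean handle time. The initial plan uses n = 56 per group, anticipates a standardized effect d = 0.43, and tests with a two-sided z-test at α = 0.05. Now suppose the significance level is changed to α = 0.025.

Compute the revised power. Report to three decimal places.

δ = d·√(n/2) = 0.43 × √(56/2) = 2.2753 (unchanged). New critical value: z_{0.0125} = 2.241.
Revised power = Φ(δ − 2.241) + Φ(−δ − 2.241) = Φ(0.034) + Φ(-4.517) = 0.5135 + 0.0000 = 0.5135.

Power ≈ 0.514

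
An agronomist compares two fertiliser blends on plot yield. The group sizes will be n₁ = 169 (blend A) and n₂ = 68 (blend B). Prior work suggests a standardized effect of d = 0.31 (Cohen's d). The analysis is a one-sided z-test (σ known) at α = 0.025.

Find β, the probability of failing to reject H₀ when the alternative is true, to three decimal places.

Noncentrality parameter: δ = d / √(1/n₁ + 1/n₂) = 0.31 / √(1/169 + 1/68) = 2.1587
Critical value for a one-sided test at α = 0.025: z_α = 1.960.
Power = Φ(δ − 1.960) = Φ(0.199) = 0.5788.
Type II error: β = 1 − power = 1 − 0.5788 = 0.4212.

β ≈ 0.421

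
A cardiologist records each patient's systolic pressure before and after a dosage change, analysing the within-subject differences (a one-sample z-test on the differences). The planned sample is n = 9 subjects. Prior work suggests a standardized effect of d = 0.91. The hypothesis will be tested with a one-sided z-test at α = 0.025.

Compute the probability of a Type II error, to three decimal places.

β ≈ 0.221

Noncentrality parameter: δ = d·√n = 0.91 × √9 = 2.7300
One-sided α = 0.025 → critical value z_{0.025} = 1.960.
Power = P(Z > 1.960 − δ) = Φ(0.770) = 0.7794.
Type II error: β = 1 − power = 1 − 0.7794 = 0.2206.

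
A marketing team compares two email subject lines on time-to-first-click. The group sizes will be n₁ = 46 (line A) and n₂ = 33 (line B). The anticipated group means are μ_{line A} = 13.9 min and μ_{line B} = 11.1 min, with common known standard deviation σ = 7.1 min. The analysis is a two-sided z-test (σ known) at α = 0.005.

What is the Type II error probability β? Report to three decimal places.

β ≈ 0.860

Standardized effect: d = |μ_{line A} − μ_{line B}| / σ = |13.9 − 11.1| / 7.1 = 0.3944
Noncentrality parameter: δ = d / √(1/n₁ + 1/n₂) = 0.3944 / √(1/46 + 1/33) = 1.7287
Two-sided α = 0.005 → critical value z_{0.0025} = 2.807.
Power = Φ(δ − 2.807) + Φ(−δ − 2.807) = Φ(-1.078) + Φ(-4.536) = 0.1404 + 0.0000 = 0.1404.
Type II error: β = 1 − power = 1 − 0.1404 = 0.8596.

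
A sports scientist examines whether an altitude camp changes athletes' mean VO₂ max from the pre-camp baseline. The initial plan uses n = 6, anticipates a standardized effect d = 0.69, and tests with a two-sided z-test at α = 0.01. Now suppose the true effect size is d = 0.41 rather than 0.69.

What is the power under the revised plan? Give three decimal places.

Power ≈ 0.058

With d = 0.41: δ = d·√n = 0.41 × √6 = 1.0043. Critical value z_{0.005} = 2.576.
Revised power = Φ(δ − 2.576) + Φ(−δ − 2.576) = Φ(-1.572) + Φ(-3.580) = 0.0580 + 0.0002 = 0.0582.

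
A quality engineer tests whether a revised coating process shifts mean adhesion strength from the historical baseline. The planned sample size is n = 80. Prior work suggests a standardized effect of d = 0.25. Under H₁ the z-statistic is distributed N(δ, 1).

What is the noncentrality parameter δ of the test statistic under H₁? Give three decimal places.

δ = d·√n = 0.25 × √80 = 2.2361

δ ≈ 2.236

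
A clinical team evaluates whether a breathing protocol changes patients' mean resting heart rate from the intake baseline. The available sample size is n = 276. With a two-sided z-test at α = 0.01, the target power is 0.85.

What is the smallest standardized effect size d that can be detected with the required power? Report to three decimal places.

d ≈ 0.217

Need Φ(δ − 2.576) = 0.85, so δ = 2.576 + 1.036 = 3.612.
(Lower-tail contribution to power is negligible for δ > 0.)
δ = d·√n ⇒ d = δ/√n = 3.612/√276 = 0.2174.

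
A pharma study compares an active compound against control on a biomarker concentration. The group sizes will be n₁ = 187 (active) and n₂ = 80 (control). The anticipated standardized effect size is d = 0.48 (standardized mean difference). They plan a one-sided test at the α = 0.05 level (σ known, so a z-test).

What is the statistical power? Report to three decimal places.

Power ≈ 0.974

Noncentrality parameter: δ = d / √(1/n₁ + 1/n₂) = 0.48 / √(1/187 + 1/80) = 3.5930
One-sided α = 0.05 → critical value z_{0.05} = 1.645.
Power = Φ(δ − 1.645) = Φ(1.948) = 0.9743.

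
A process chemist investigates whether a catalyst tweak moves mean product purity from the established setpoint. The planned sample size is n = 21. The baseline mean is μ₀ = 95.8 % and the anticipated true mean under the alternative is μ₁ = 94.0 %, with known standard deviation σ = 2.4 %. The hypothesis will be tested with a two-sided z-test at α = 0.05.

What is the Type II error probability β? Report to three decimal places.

β ≈ 0.070

Standardized effect: d = |μ₁ − μ₀| / σ = |94.0 − 95.8| / 2.4 = 0.7500
Noncentrality parameter: δ = d·√n = 0.7500 × √21 = 3.4369
Critical value for a two-sided test at α = 0.05: z_{α/2} = 1.960.
Power = Φ(δ − 1.960) + Φ(−δ − 1.960) = Φ(1.477) + Φ(-5.397) = 0.9302 + 0.0000 = 0.9302.
Type II error: β = 1 − power = 1 − 0.9302 = 0.0698.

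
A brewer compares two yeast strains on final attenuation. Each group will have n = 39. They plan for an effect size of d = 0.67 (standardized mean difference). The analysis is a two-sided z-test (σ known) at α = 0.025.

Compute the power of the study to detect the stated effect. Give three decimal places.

Power ≈ 0.763

Noncentrality parameter: δ = d·√(n/2) = 0.67 × √(39/2) = 2.9586
Critical value for a two-sided test at α = 0.025: z_{α/2} = 2.241.
Power = Φ(δ − 2.241) + Φ(−δ − 2.241) = Φ(0.717) + Φ(-5.200) = 0.7634 + 0.0000 = 0.7634.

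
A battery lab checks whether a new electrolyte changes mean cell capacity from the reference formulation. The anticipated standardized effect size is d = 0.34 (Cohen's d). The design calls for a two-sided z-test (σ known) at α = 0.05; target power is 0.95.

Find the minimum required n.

n = 113

Set Φ(δ − 1.960) = 0.95; then δ − 1.960 = Φ⁻¹(0.95) = 1.645, giving δ = 3.605.
(For δ > 0 the lower-tail rejection region contributes negligibly to power, so the one-term inversion is standard.)
δ = d·√n ⇒ n = (δ/d)² = (3.605 / 0.34)² = 112.41.
Rounding up, n = 113.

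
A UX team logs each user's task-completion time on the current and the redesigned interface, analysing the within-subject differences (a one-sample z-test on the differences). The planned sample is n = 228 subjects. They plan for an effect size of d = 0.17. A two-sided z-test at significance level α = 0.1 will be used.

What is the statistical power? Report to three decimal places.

Noncentrality parameter: δ = d·√n = 0.17 × √228 = 2.5669
Two-sided α = 0.1 → critical value z_{0.05} = 1.645.
Power = Φ(δ − 1.645) + Φ(−δ − 1.645) = Φ(0.922) + Φ(-4.212) = 0.8218 + 0.0000 = 0.8218.

Power ≈ 0.822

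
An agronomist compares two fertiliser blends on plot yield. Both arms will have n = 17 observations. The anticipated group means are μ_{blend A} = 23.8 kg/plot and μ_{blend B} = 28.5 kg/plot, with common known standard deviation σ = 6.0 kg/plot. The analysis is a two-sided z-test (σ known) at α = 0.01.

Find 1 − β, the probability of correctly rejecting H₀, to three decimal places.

Power ≈ 0.385

Standardized effect: d = |μ_{blend A} − μ_{blend B}| / σ = |23.8 − 28.5| / 6.0 = 0.7833
Noncentrality parameter: δ = d·√(n/2) = 0.7833 × √(17/2) = 2.2838
Two-sided α = 0.01 → critical value z_{0.005} = 2.576.
Power = Φ(δ − 2.576) + Φ(−δ − 2.576) = Φ(-0.292) + Φ(-4.860) = 0.3851 + 0.0000 = 0.3851.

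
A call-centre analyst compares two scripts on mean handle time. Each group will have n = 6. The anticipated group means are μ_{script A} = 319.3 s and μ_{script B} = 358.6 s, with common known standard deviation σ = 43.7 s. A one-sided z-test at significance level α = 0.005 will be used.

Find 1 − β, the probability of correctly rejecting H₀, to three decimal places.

Standardized effect: d = |μ_{script A} − μ_{script B}| / σ = |319.3 − 358.6| / 43.7 = 0.8993
Noncentrality parameter: δ = d·√(n/2) = 0.8993 × √(6/2) = 1.5577
Critical value for a one-sided test at α = 0.005: z_α = 2.576.
Power = P(Z > 2.576 − δ) = Φ(-1.018) = 0.1543.

Power ≈ 0.154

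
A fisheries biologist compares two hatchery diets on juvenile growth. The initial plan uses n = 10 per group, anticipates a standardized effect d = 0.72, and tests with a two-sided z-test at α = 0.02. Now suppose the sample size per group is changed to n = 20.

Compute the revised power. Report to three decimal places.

Power ≈ 0.480

With n = 20 per group: δ = d·√(n/2) = 0.72 × √(20/2) = 2.2768. Critical value z_{0.01} = 2.326.
Revised power = Φ(δ − 2.326) + Φ(−δ − 2.326) = Φ(-0.050) + Φ(-4.603) = 0.4803 + 0.0000 = 0.4803.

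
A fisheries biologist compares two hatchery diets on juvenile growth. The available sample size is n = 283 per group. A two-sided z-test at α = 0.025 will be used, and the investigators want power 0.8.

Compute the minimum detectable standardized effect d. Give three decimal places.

Required noncentrality: δ = z_{0.0125} + z_{0.20} = 2.241 + 0.842 = 3.083.
(The second rejection-region term Φ(−δ − z_{α/2}) is negligible and dropped.)
δ = d·√(n/2) ⇒ d = δ/√(n/2) = 3.083/√(283/2) = 0.2592.

d ≈ 0.259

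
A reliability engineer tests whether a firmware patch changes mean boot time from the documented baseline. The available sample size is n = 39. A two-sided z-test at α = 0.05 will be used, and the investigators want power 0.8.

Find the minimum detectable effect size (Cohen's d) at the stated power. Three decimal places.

d ≈ 0.449

Need Φ(δ − 1.960) = 0.8, so δ = 1.960 + 0.842 = 2.802.
(Lower-tail contribution to power is negligible for δ > 0.)
δ = d·√n ⇒ d = δ/√n = 2.802/√39 = 0.4486.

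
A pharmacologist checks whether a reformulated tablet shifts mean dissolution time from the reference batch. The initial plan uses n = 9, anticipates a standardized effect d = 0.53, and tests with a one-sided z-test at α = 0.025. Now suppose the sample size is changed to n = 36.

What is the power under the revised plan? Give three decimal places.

Power ≈ 0.889

With n = 36: δ = d·√n = 0.53 × √36 = 3.1800. Critical value z_{0.025} = 1.960.
Revised power = Φ(δ − 1.960) = Φ(1.220) = 0.8888.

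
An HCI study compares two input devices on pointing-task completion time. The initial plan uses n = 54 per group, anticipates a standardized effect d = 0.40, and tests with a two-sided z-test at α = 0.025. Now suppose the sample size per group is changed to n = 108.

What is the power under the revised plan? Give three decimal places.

With n = 108 per group: δ = d·√(n/2) = 0.40 × √(108/2) = 2.9394. Critical value z_{0.0125} = 2.241.
Revised power = Φ(δ − 2.241) + Φ(−δ − 2.241) = Φ(0.698) + Φ(-5.181) = 0.7574 + 0.0000 = 0.7574.

Power ≈ 0.757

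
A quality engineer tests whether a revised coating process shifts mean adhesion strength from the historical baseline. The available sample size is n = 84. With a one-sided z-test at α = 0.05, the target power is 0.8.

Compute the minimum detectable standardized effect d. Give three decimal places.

d ≈ 0.271

Required noncentrality: δ = z_{0.05} + z_{0.20} = 1.645 + 0.842 = 2.486.
δ = d·√n ⇒ d = δ/√n = 2.486/√84 = 0.2713.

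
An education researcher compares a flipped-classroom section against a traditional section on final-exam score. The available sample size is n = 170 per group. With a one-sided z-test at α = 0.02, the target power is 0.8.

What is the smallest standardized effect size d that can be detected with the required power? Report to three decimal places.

d ≈ 0.314

Required noncentrality: δ = z_{0.02} + z_{0.20} = 2.054 + 0.842 = 2.895.
δ = d·√(n/2) ⇒ d = δ/√(n/2) = 2.895/√(170/2) = 0.3140.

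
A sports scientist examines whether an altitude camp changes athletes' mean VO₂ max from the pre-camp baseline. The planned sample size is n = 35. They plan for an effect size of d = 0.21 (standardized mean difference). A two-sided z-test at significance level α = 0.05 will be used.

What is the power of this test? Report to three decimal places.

Noncentrality parameter: δ = d·√n = 0.21 × √35 = 1.2424
Critical value for a two-sided test at α = 0.05: z_{α/2} = 1.960.
Power = Φ(δ − 1.960) + Φ(−δ − 1.960) = Φ(-0.718) + Φ(-3.202) = 0.2365 + 0.0007 = 0.2372.

Power ≈ 0.237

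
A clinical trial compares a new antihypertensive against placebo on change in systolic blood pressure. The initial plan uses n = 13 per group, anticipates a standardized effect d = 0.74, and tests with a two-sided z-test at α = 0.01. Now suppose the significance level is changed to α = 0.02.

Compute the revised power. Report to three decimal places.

δ = d·√(n/2) = 0.74 × √(13/2) = 1.8866 (unchanged). New critical value: z_{0.01} = 2.326.
Revised power = Φ(δ − 2.326) + Φ(−δ − 2.326) = Φ(-0.440) + Φ(-4.213) = 0.3301 + 0.0000 = 0.3301.

Power ≈ 0.330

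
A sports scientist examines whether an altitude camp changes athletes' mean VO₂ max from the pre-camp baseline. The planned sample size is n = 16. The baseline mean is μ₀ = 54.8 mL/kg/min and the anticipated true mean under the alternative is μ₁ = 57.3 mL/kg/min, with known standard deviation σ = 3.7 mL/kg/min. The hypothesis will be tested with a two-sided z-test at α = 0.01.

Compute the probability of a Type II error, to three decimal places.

Standardized effect: d = |μ₁ − μ₀| / σ = |57.3 − 54.8| / 3.7 = 0.6757
Noncentrality parameter: δ = d·√n = 0.6757 × √16 = 2.7027
Critical value for a two-sided test at α = 0.01: z_{α/2} = 2.576.
Power = Φ(δ − 2.576) + Φ(−δ − 2.576) = Φ(0.127) + Φ(-5.279) = 0.5505 + 0.0000 = 0.5505.
Type II error: β = 1 − power = 1 − 0.5505 = 0.4495.

β ≈ 0.450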